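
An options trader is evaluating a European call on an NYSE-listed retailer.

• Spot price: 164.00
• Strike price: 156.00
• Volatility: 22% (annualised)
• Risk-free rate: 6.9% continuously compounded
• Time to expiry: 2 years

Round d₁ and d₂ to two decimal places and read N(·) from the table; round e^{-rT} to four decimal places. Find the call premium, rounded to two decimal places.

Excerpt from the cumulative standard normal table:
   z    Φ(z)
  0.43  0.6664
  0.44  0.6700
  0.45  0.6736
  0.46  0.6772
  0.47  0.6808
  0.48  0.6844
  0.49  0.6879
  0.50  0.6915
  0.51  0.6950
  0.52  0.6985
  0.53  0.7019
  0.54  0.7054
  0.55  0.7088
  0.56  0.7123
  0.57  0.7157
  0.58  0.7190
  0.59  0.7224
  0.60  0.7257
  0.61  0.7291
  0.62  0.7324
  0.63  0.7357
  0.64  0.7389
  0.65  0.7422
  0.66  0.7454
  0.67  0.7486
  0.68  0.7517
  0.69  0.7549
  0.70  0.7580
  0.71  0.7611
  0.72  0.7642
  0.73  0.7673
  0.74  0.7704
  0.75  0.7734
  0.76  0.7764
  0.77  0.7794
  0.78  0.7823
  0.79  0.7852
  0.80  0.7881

35.79

σ√T = 0.22 × 1.4142 = 0.3111
ln(S/K) + (r + σ²/2)T = ln(164/156) + (0.069 + 0.22²/2)·2 = 0.0500 + 0.1864 = 0.2364
d₁ = 0.2364 / 0.3111 = 0.7599 which rounds to 0.76
d₂ = d₁ − σ√T = 0.7599 − 0.3111 = 0.4487 which rounds to 0.45
exp(−rT) = exp(−0.069·2) = 0.8711
N(d₁) = N(0.76) = 0.7764;  N(d₂) = N(0.45) = 0.6736
C = 164·0.7764 − 156·0.8711·0.6736 = 127.3296 − 91.5366 = 35.7930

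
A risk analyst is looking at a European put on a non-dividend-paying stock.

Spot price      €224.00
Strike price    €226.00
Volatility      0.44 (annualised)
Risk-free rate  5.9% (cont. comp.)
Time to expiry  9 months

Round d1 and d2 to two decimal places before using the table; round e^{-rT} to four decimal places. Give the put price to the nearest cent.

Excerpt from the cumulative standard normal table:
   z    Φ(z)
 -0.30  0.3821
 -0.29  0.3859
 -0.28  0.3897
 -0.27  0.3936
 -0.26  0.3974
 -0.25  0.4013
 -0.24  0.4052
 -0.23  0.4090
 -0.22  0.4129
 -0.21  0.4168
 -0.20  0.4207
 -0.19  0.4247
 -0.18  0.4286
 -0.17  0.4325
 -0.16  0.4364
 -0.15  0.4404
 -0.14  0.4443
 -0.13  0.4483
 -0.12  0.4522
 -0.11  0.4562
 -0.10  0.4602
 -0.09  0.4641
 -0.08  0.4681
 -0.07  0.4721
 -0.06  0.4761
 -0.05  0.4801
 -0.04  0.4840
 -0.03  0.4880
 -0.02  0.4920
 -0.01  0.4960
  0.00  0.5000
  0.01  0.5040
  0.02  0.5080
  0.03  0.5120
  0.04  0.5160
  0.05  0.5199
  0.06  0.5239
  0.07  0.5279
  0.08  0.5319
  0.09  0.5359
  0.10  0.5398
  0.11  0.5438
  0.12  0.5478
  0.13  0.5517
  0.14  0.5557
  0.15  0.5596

€29.42

T = 0.75;  σ√T = 0.3811
d₁ = [ln(224/226) + (0.059 + ½·0.44²)·0.75] / (σ√T) = (-0.0089 + 0.1168) / 0.3811 = 0.2833 which rounds to 0.28
d₂ = 0.2833 − 0.3811 = -0.0977 which rounds to -0.10
exp(−rT) = exp(−0.059·0.75) = 0.9567
N(−d₂) = N(0.10) = 0.5398;  N(−d₁) = N(-0.28) = 0.3897
P = 226·0.9567·0.5398 − 224·0.3897 = 116.7124 − 87.2928 = 29.4196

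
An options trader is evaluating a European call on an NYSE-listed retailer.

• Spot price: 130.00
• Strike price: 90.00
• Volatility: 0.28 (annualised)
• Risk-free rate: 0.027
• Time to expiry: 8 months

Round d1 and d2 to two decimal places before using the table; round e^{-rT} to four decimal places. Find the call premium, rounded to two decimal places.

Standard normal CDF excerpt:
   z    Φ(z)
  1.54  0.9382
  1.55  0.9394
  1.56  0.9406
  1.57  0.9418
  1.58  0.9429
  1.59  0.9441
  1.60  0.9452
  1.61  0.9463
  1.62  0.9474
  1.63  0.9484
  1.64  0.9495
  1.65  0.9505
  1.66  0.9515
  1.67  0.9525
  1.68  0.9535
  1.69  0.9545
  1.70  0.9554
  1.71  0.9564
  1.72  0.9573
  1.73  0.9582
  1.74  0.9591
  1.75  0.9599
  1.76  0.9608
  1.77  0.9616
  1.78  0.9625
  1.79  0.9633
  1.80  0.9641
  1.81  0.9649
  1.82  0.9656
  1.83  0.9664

T = 0.6667;  σ√T = 0.2286
ln(S/K) + (r + σ²/2)T = ln(130/90) + (0.027 + 0.28²/2)·0.6667 = 0.3677 + 0.0441 = 0.4119
d₁ = 0.4119 / 0.2286 = 1.8015 which rounds to 1.80
d₂ = d₁ − σ√T = 1.8015 − 0.2286 = 1.5729 which rounds to 1.57
e^(−rT) = e^(−0.027·0.6667) = 0.9822
C = 130·N(1.80) − 90·0.9822·N(1.57) = 130·0.9641 − 90·0.9822·0.9418 = 125.3330 − 83.2532 = 42.0798

42.08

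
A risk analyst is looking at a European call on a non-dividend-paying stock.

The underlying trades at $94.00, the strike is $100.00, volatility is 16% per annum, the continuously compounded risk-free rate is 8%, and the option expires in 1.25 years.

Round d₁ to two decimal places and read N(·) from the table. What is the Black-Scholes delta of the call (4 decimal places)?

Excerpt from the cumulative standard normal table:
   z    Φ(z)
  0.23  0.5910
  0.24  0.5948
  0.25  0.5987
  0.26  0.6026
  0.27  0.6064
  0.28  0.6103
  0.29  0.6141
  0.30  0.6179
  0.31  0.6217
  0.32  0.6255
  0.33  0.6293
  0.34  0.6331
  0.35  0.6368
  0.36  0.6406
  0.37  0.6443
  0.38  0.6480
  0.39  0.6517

0.6179

σ√T = 0.16·√1.25 = 0.1789
d₁ = [ln(94/100) + (0.08 + 0.16²/2)·1.25] / 0.1789 = [-0.0619 + 0.1160] / 0.1789 = 0.3026 which rounds to 0.30
N(d₁) = N(0.30) = 0.6179
Δ_call = N(d₁) = 0.6179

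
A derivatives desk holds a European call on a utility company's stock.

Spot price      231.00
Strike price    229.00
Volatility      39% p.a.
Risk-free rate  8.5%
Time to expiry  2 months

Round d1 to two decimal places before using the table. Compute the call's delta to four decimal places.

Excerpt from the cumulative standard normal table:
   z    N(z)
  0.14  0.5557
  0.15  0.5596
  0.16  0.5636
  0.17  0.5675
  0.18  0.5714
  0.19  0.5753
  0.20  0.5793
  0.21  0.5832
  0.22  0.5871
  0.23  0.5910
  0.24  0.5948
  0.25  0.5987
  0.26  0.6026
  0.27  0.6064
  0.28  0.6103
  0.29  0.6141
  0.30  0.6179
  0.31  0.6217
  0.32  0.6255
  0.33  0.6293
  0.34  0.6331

T = 0.1667;  σ√T = 0.1592
d₁ = [ln(231/229) + (0.085 + 0.39²/2)·0.1667] / 0.1592 = [0.0087 + 0.0268] / 0.1592 = 0.2232 which rounds to 0.22
N(d₁) = N(0.22) = 0.5871
Δ_call = N(d₁) = 0.5871

0.5871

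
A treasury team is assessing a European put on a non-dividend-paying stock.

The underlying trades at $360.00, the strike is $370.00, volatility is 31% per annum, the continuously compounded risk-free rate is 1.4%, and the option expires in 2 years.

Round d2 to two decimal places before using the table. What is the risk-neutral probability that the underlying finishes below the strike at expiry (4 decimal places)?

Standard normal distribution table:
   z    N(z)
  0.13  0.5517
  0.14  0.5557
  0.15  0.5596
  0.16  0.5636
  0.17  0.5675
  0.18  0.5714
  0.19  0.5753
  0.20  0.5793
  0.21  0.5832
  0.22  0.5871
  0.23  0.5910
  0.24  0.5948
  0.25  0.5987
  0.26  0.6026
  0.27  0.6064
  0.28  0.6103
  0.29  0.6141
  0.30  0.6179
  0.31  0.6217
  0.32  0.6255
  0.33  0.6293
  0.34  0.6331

0.5871

σ√T = 0.31·√2 = 0.4384
d₁ = [ln(360/370) + (0.014 + 0.31²/2)·2] / 0.4384 = [-0.0274 + 0.1241] / 0.4384 = 0.2206 ⇒ 0.22
d₂ = d₁ − σ√T = 0.2206 − 0.4384 = -0.2178 ⇒ -0.22
Pr(exercise) under Q = N(−d₂) = N(0.22) = 0.5871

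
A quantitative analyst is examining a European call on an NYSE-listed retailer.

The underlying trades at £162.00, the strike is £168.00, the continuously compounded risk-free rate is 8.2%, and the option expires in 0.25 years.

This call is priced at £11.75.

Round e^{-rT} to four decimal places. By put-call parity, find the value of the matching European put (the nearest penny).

£14.34

e^(−rT) = e^(−0.082·0.25) = 0.9797
Put-call parity: C − P = S − K·e^(−rT) = 162 − 168·0.9797 = 162 − 164.5896 = -2.5896
P = C − (C − P) = 11.75 − (-2.5896) = 14.3396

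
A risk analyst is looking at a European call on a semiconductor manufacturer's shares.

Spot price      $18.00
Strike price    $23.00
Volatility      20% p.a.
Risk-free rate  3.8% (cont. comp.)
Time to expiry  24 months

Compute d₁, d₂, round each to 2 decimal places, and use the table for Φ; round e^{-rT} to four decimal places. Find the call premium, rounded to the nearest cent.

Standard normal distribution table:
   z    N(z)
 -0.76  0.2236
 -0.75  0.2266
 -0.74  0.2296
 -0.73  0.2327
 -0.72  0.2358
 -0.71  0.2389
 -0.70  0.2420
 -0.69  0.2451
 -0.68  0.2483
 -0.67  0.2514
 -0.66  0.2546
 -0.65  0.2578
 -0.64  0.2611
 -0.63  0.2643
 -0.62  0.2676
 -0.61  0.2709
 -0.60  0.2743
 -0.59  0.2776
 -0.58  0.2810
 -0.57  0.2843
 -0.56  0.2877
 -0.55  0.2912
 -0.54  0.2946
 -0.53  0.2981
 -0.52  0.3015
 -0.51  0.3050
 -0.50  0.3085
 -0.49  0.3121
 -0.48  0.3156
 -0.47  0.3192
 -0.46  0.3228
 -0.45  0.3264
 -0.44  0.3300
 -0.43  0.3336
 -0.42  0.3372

σ√T = 0.2 × 1.4142 = 0.2828
d₁ = [ln(18/23) + (0.038 + 0.2²/2)·2] / 0.2828 = [-0.2451 + 0.1160] / 0.2828 = -0.4565 ≈ -0.46
d₂ = d₁ − σ√T = -0.4565 − 0.2828 = -0.7394 ≈ -0.74
e^(−rT) = e^(−0.038·2) = 0.9268
C = 18·N(-0.46) − 23·0.9268·N(-0.74) = 18·0.3228 − 23·0.9268·0.2296 = 5.8104 − 4.8942 = 0.9162

$0.92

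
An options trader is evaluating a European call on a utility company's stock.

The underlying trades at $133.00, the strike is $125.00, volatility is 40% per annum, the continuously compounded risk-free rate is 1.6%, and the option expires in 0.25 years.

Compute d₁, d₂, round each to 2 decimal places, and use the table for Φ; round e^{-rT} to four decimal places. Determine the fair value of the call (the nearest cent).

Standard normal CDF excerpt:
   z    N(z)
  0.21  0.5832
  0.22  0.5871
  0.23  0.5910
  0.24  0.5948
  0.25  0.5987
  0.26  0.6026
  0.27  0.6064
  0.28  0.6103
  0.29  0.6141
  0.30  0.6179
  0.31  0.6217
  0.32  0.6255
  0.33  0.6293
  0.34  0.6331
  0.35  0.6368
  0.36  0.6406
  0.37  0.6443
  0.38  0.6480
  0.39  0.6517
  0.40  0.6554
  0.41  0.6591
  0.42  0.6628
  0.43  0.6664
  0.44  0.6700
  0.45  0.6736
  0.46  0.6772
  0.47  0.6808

$15.05

T = 0.25;  σ√T = 0.2000
d₁ = [ln(133/125) + (0.016 + 0.4²/2)·0.25] / 0.2000 = [0.0620 + 0.0240] / 0.2000 = 0.4302 ≈ 0.43
d₂ = d₁ − σ√T = 0.4302 − 0.2000 = 0.2302 ≈ 0.23
exp(−rT) = exp(−0.016·0.25) = 0.9960
N(d₁) = N(0.43) = 0.6664;  N(d₂) = N(0.23) = 0.5910
C = 133·0.6664 − 125·0.9960·0.5910 = 88.6312 − 73.5795 = 15.0517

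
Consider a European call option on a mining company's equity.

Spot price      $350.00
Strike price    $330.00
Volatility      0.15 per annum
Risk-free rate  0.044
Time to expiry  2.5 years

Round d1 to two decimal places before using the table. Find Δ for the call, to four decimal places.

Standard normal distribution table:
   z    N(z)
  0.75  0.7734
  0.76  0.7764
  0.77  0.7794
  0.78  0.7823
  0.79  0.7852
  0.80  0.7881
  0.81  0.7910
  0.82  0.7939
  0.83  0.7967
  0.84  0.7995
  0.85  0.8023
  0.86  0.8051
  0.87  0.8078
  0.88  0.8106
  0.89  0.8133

0.7967

σ√T = 0.15·√2.5 = 0.2372
ln(S/K) + (r + σ²/2)T = ln(350/330) + (0.044 + 0.15²/2)·2.5 = 0.0588 + 0.1381 = 0.1970
d₁ = 0.1970 / 0.2372 = 0.8305 which rounds to 0.83
N(d₁) = N(0.83) = 0.7967
Δ_call = N(d₁) = 0.7967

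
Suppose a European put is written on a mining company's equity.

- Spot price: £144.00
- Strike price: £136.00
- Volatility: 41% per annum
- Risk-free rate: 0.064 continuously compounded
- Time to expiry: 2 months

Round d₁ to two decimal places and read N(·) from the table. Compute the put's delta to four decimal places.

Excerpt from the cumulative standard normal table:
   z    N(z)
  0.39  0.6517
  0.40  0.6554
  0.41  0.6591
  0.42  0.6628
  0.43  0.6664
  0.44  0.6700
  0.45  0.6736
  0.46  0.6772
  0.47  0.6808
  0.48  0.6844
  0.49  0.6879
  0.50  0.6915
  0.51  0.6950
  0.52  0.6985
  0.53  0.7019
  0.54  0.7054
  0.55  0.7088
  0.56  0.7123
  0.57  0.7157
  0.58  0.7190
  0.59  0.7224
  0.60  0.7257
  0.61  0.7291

σ√T = 0.41 × 0.4082 = 0.1674
d₁ = [ln(144/136) + (0.064 + 0.41²/2)·0.1667] / 0.1674 = [0.0572 + 0.0247] / 0.1674 = 0.4889 which rounds to 0.49
N(d₁) = N(0.49) = 0.6879
Δ_put = N(d₁) − 1 = 0.6879 − 1 = -0.3121

-0.3121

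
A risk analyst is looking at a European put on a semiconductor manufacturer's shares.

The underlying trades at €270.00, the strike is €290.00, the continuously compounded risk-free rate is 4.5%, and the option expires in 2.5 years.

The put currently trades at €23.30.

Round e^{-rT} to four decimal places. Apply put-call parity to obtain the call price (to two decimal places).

€34.16

exp(−rT) = exp(−0.045·2.5) = 0.8936
Put-call parity: C − P = S − K·e^(−rT) = 270 − 290·0.8936 = 270 − 259.1440 = 10.8560
C = P + (C − P) = 23.30 + (10.8560) = 34.1560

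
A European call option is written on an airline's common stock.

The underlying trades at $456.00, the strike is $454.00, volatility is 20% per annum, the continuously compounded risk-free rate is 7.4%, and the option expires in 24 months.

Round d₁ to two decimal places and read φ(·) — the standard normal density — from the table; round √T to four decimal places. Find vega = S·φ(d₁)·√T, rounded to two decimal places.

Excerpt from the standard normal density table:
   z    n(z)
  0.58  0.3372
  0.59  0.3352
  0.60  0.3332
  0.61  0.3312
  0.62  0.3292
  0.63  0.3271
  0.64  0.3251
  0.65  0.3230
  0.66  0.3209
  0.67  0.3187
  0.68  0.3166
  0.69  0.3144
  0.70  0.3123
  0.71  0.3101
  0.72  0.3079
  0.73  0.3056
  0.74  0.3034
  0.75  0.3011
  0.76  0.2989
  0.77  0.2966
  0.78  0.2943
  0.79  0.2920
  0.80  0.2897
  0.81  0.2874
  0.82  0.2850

204.17

σ√T = 0.2 × 1.4142 = 0.2828
d₁ = [ln(456/454) + (0.074 + 0.2²/2)·2] / 0.2828 = [0.0044 + 0.1880] / 0.2828 = 0.6802 ≈ 0.68
√T = √2 = 1.4142
φ(d₁) = φ(0.68) = 0.3166
vega = S·φ(d₁)·√T = 456·0.3166·1.4142 = 204.1675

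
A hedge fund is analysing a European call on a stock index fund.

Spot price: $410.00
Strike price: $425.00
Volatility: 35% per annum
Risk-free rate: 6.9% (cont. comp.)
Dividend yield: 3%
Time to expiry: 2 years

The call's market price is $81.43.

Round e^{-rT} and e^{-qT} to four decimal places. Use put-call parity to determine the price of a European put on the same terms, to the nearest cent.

$65.51

e^(−qT) = e^(−0.03·2) = 0.9418;  e^(−rT) = e^(−0.069·2) = 0.8711
Put-call parity: C − P = S·e^(−qT) − K·e^(−rT) = 410·0.9418 − 425·0.8711 = 386.1380 − 370.2175 = 15.9205
P = C − (C − P) = 81.43 − (15.9205) = 65.5095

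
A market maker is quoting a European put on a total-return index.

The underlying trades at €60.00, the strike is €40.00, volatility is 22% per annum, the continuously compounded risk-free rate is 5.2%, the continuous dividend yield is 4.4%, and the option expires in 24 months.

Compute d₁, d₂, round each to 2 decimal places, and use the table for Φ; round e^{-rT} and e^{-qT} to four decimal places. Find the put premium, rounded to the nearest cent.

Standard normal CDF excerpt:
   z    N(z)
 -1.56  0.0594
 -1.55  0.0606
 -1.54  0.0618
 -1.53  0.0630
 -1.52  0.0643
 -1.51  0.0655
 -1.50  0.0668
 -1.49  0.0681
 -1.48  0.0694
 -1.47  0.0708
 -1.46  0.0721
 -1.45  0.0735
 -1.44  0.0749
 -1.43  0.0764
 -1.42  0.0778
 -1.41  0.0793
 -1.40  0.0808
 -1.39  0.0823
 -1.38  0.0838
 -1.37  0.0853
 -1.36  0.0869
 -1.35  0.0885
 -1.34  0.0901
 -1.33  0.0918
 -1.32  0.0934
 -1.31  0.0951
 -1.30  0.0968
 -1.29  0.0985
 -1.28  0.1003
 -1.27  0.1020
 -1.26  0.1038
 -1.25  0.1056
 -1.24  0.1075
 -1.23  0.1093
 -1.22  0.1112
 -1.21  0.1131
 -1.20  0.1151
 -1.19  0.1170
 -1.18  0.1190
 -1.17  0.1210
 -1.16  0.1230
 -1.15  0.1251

σ√T = 0.22·√2 = 0.3111
d₁ = [ln(60/40) + (0.052 − 0.044 + 0.22²/2)·2] / 0.3111 = [0.4055 + 0.0644] / 0.3111 = 1.5102 → 1.51
d₂ = d₁ − σ√T = 1.5102 − 0.3111 = 1.1991 → 1.20
e^(−qT) = e^(−0.044·2) = 0.9158;  e^(−rT) = e^(−0.052·2) = 0.9012
N(−d₂) = N(-1.20) = 0.1151;  N(−d₁) = N(-1.51) = 0.0655
P = 40·0.9012·0.1151 − 60·0.9158·0.0655 = 4.1491 − 3.5991 = 0.5500

€0.55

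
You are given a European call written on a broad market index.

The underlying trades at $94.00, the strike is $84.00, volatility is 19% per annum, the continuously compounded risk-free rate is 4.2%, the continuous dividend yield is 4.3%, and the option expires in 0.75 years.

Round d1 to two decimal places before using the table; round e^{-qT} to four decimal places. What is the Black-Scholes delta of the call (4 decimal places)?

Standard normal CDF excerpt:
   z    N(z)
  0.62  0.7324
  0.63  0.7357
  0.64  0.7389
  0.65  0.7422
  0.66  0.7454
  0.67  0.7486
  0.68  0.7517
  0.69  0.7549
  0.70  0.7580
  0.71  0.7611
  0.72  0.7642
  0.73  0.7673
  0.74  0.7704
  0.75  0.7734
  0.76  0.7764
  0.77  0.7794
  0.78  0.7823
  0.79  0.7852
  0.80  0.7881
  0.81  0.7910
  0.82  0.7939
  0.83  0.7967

0.7518

σ√T = 0.19 × 0.8660 = 0.1645
d₁ = [ln(94/84) + (0.042 − 0.043 + 0.19²/2)·0.75] / 0.1645 = [0.1125 + 0.0128] / 0.1645 = 0.7613 ⇒ 0.76
N(d₁) = N(0.76) = 0.7764
Δ_call = e^(−qT)·N(d₁) = 0.9683·0.7764 = 0.7518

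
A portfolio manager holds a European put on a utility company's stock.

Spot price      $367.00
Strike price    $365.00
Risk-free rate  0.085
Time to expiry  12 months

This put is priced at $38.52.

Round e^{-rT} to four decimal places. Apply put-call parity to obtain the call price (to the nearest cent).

e^(−rT) = e^(−0.085·1) = 0.9185
Put-call parity: C − P = S − K·e^(−rT) = 367 − 365·0.9185 = 367 − 335.2525 = 31.7475
C = P + (C − P) = 38.52 + (31.7475) = 70.2675

$70.27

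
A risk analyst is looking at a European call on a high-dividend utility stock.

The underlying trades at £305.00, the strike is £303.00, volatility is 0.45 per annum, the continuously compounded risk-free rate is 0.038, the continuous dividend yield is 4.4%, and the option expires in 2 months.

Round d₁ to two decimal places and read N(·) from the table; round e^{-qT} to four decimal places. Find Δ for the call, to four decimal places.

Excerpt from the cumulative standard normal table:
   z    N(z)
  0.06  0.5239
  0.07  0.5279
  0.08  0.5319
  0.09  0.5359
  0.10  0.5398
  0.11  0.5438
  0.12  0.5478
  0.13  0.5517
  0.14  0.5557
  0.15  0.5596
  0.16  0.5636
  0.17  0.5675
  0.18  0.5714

0.5438

σ√T = 0.45·√0.1667 = 0.1837
ln(S/K) + (r − q + σ²/2)T = ln(305/303) + (0.038 − 0.044 + 0.45²/2)·0.1667 = 0.0066 + 0.0159 = 0.0225
d₁ = 0.0225 / 0.1837 = 0.1222 ≈ 0.12
N(d₁) = N(0.12) = 0.5478
Δ_call = e^(−qT)·N(d₁) = 0.9927·0.5478 = 0.5438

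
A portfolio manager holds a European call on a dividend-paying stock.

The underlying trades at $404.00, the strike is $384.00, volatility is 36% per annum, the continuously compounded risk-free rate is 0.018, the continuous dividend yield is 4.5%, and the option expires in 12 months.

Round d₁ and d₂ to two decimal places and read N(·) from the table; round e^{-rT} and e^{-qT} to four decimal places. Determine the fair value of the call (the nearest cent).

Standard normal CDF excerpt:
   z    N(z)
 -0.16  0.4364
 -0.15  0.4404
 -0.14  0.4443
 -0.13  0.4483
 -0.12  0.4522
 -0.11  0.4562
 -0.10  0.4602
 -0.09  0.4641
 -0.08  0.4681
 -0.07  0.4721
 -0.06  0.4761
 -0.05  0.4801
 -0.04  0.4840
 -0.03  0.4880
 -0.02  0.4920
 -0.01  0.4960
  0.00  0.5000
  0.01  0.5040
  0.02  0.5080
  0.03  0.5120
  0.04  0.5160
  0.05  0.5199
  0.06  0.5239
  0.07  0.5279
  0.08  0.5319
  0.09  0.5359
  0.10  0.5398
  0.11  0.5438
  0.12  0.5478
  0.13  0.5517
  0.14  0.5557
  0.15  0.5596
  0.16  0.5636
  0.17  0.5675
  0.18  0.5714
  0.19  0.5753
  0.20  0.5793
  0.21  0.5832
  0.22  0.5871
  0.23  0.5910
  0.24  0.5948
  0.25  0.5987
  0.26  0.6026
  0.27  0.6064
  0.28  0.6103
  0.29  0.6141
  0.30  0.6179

$59.17

σ√T = 0.36·√1 = 0.3600
d₁ = [ln(404/384) + (0.018 − 0.045 + ½·0.36²)·1] / (σ√T) = (0.0508 + 0.0378) / 0.3600 = 0.2460 → 0.25
d₂ = 0.2460 − 0.3600 = -0.1140 → -0.11
exp(−qT) = exp(−0.045·1) = 0.9560;  exp(−rT) = exp(−0.018·1) = 0.9822
C = 404·0.9560·N(0.25) − 384·0.9822·N(-0.11) = 404·0.9560·0.5987 − 384·0.9822·0.4562 = 231.2323 − 172.0626 = 59.1697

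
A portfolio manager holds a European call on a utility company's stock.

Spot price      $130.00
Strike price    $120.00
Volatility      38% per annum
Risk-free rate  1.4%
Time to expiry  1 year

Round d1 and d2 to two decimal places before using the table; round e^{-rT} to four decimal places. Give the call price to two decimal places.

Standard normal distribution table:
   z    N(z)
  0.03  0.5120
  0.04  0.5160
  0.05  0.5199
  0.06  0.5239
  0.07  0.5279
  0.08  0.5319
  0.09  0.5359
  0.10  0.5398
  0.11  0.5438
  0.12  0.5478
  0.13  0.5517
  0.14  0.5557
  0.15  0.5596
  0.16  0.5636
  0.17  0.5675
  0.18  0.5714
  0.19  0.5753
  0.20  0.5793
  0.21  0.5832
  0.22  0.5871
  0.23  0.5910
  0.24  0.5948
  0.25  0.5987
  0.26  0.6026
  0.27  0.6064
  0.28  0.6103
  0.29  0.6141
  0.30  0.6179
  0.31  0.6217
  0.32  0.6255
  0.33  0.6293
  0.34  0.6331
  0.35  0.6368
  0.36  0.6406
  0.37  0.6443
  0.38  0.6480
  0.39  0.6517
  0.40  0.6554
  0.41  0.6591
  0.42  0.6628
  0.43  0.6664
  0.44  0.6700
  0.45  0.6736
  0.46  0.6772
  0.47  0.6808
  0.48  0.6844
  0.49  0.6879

$25.11

σ√T = 0.38·√1 = 0.3800
ln(S/K) + (r + σ²/2)T = ln(130/120) + (0.014 + 0.38²/2)·1 = 0.0800 + 0.0862 = 0.1662
d₁ = 0.1662 / 0.3800 = 0.4375 which rounds to 0.44
d₂ = d₁ − σ√T = 0.4375 − 0.3800 = 0.0575 which rounds to 0.06
e^(−rT) = e^(−0.014·1) = 0.9861
N(d₁) = N(0.44) = 0.6700;  N(d₂) = N(0.06) = 0.5239
C = 130·0.6700 − 120·0.9861·0.5239 = 87.1000 − 61.9941 = 25.1059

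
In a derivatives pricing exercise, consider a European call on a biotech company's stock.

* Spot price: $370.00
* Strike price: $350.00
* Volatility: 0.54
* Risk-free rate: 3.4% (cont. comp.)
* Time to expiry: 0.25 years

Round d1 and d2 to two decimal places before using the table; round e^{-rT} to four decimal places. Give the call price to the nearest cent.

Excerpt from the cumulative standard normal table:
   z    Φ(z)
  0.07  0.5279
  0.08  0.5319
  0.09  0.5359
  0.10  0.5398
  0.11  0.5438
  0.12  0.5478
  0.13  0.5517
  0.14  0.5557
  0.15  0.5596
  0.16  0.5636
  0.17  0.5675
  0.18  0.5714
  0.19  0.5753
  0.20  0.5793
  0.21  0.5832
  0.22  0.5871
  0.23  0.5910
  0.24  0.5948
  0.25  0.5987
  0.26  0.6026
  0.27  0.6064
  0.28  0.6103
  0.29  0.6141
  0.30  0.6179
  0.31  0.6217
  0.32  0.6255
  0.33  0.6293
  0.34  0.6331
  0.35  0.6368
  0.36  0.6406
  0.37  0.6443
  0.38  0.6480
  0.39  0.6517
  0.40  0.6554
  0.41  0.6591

$51.07

T = 0.25;  σ√T = 0.2700
d₁ = [ln(370/350) + (0.034 + 0.54²/2)·0.25] / 0.2700 = [0.0556 + 0.0450] / 0.2700 = 0.3723 which rounds to 0.37
d₂ = d₁ − σ√T = 0.3723 − 0.2700 = 0.1023 which rounds to 0.10
exp(−rT) = exp(−0.034·0.25) = 0.9915
N(d₁) = N(0.37) = 0.6443;  N(d₂) = N(0.10) = 0.5398
C = 370·0.6443 − 350·0.9915·0.5398 = 238.3910 − 187.3241 = 51.0669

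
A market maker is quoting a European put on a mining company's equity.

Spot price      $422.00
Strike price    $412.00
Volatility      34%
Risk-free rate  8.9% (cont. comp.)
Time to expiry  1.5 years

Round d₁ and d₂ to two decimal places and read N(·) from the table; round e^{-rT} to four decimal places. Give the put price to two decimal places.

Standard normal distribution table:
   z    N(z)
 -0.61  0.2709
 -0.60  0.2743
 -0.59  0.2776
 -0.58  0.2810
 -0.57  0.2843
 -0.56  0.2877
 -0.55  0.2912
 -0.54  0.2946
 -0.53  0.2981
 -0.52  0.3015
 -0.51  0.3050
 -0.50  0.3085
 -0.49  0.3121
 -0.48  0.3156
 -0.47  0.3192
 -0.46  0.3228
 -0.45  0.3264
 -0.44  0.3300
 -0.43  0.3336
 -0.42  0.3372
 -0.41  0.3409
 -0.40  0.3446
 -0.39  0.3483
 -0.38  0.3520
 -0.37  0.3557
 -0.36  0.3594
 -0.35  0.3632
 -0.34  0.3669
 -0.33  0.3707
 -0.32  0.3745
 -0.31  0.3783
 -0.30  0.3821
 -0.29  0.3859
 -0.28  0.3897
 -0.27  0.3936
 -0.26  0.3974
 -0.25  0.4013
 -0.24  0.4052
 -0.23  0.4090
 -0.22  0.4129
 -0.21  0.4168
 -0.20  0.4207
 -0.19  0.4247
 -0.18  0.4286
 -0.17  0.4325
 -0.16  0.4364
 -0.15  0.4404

σ√T = 0.34·√1.5 = 0.4164
ln(S/K) + (r + σ²/2)T = ln(422/412) + (0.089 + 0.34²/2)·1.5 = 0.0240 + 0.2202 = 0.2442
d₁ = 0.2442 / 0.4164 = 0.5864 → 0.59
d₂ = d₁ − σ√T = 0.5864 − 0.4164 = 0.1700 → 0.17
exp(−rT) = exp(−0.089·1.5) = 0.8750
N(−d₂) = N(-0.17) = 0.4325;  N(−d₁) = N(-0.59) = 0.2776
P = 412·0.8750·0.4325 − 422·0.2776 = 155.9162 − 117.1472 = 38.7690

$38.77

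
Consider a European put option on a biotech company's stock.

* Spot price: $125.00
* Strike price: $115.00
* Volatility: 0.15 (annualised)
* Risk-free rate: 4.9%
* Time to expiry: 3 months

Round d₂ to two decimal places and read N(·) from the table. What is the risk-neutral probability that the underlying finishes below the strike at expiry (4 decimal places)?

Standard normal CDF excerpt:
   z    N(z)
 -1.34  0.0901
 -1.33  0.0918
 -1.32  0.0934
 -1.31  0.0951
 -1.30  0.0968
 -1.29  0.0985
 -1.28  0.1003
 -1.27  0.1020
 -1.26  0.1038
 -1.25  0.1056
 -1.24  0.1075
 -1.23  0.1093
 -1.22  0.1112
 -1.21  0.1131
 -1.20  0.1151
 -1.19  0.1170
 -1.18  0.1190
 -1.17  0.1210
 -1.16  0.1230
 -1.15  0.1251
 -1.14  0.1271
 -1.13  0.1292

T = 0.25;  σ√T = 0.0750
d₁ = [ln(125/115) + (0.049 + 0.15²/2)·0.25] / 0.0750 = [0.0834 + 0.0151] / 0.0750 = 1.3126 ⇒ 1.31
d₂ = d₁ − σ√T = 1.3126 − 0.0750 = 1.2376 ⇒ 1.24
Pr(exercise) under Q = N(−d₂) = N(-1.24) = 0.1075

0.1075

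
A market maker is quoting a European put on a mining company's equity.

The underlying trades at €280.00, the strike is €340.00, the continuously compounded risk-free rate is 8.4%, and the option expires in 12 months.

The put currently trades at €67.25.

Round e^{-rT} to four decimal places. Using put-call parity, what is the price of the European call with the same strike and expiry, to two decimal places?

€34.65

exp(−rT) = exp(−0.084·1) = 0.9194
Put-call parity: C − P = S − K·e^(−rT) = 280 − 340·0.9194 = 280 − 312.5960 = -32.5960
C = P + (C − P) = 67.25 + (-32.5960) = 34.6540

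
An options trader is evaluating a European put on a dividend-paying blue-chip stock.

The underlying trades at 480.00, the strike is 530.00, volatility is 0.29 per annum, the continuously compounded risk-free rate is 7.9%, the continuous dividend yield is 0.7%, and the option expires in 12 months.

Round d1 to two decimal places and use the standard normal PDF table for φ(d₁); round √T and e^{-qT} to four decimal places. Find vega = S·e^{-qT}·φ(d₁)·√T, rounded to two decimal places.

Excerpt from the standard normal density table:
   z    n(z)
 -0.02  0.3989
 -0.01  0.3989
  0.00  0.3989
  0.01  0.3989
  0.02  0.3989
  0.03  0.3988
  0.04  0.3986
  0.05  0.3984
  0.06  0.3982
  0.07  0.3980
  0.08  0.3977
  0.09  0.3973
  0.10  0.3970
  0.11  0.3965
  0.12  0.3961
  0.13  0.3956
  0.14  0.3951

189.89

σ√T = 0.29 × 1.0000 = 0.2900
d₁ = [ln(480/530) + (0.079 − 0.007 + 0.29²/2)·1] / 0.2900 = [-0.0991 + 0.1140] / 0.2900 = 0.0516 ⇒ 0.05
√T = √1 = 1.0000
φ(d₁) = φ(0.05) = 0.3984
exp(−qT) = exp(−0.007·1) = 0.9930
vega = S·exp(−qT)·φ(d₁)·√T = 480·0.9930·0.3984·1.0000 = 189.8934
(Vega is the same for a European call and put with the same parameters.)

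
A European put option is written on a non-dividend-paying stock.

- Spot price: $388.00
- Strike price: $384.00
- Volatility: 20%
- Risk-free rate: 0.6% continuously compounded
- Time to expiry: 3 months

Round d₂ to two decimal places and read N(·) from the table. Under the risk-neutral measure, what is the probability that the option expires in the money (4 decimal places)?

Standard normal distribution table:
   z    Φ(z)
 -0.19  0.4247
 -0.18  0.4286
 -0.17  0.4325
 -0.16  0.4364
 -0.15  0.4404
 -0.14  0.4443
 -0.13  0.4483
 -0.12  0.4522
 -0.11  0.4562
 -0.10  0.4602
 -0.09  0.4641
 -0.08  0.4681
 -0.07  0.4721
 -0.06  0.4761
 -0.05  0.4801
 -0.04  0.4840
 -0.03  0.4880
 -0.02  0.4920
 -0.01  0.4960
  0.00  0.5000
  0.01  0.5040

σ√T = 0.2 × 0.5000 = 0.1000
d₁ = [ln(388/384) + (0.006 + 0.2²/2)·0.25] / 0.1000 = [0.0104 + 0.0065] / 0.1000 = 0.1686 ≈ 0.17
d₂ = d₁ − σ√T = 0.1686 − 0.1000 = 0.0686 ≈ 0.07
Risk-neutral Pr[S_T < K] = N(−d₂) = N(-0.07) = 0.4721

0.4721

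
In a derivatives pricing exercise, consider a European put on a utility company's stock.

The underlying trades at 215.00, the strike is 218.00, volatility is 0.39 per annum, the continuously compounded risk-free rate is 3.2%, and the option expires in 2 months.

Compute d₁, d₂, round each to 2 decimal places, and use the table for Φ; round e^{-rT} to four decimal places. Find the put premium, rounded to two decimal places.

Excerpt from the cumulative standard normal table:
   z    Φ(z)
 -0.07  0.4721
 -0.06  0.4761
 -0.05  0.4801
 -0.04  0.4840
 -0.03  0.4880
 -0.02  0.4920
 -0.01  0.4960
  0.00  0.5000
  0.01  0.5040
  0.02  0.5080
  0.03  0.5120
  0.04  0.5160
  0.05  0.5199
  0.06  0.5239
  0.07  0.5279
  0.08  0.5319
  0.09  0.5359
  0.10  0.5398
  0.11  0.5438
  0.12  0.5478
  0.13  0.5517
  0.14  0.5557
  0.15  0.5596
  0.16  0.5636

σ√T = 0.39 × 0.4082 = 0.1592
d₁ = [ln(215/218) + (0.032 + 0.39²/2)·0.1667] / 0.1592 = [-0.0139 + 0.0180] / 0.1592 = 0.0261 which rounds to 0.03
d₂ = d₁ − σ√T = 0.0261 − 0.1592 = -0.1331 which rounds to -0.13
exp(−rT) = exp(−0.032·0.1667) = 0.9947
P = 218·0.9947·N(0.13) − 215·N(-0.03) = 218·0.9947·0.5517 − 215·0.4880 = 119.6332 − 104.9200 = 14.7132

14.71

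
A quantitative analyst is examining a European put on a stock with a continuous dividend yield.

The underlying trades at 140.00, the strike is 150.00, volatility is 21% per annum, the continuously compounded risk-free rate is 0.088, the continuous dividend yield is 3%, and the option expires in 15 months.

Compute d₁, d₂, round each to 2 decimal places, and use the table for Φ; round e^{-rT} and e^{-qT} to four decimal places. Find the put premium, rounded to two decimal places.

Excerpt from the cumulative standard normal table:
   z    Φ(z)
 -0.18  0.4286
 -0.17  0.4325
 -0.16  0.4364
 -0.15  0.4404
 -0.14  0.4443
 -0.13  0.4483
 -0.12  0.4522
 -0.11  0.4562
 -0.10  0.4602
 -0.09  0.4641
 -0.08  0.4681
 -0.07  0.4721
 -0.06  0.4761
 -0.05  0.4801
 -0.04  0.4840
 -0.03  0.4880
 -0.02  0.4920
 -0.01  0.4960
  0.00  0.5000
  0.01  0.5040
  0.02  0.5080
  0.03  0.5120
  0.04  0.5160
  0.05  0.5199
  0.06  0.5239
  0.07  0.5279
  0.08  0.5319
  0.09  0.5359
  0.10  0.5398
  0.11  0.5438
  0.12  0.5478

12.08

T = 1.25;  σ√T = 0.2348
d₁ = [ln(140/150) + (0.088 − 0.03 + 0.21²/2)·1.25] / 0.2348 = [-0.0690 + 0.1001] / 0.2348 = 0.1323 which rounds to 0.13
d₂ = d₁ − σ√T = 0.1323 − 0.2348 = -0.1025 which rounds to -0.10
exp(−qT) = exp(−0.03·1.25) = 0.9632;  exp(−rT) = exp(−0.088·1.25) = 0.8958
N(−d₂) = N(0.10) = 0.5398;  N(−d₁) = N(-0.13) = 0.4483
P = 150·0.8958·0.5398 − 140·0.9632·0.4483 = 72.5329 − 60.4524 = 12.0806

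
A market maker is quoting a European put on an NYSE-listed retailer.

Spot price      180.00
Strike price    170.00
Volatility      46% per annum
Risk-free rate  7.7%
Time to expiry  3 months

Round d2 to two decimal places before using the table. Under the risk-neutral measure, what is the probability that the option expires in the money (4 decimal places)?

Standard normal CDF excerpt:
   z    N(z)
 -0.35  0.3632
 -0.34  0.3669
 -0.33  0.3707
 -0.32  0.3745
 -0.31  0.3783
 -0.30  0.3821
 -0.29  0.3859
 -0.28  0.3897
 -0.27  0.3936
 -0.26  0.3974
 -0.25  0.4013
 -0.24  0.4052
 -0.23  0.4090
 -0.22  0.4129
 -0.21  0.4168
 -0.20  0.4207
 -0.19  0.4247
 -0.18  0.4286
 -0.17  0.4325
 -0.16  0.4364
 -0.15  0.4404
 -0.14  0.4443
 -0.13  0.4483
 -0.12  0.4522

0.4129

σ√T = 0.46 × 0.5000 = 0.2300
d₁ = [ln(180/170) + (0.077 + ½·0.46²)·0.25] / (σ√T) = (0.0572 + 0.0457) / 0.2300 = 0.4472 ⇒ 0.45
d₂ = 0.4472 − 0.2300 = 0.2172 ⇒ 0.22
Pr(exercise) under Q = N(−d₂) = N(-0.22) = 0.4129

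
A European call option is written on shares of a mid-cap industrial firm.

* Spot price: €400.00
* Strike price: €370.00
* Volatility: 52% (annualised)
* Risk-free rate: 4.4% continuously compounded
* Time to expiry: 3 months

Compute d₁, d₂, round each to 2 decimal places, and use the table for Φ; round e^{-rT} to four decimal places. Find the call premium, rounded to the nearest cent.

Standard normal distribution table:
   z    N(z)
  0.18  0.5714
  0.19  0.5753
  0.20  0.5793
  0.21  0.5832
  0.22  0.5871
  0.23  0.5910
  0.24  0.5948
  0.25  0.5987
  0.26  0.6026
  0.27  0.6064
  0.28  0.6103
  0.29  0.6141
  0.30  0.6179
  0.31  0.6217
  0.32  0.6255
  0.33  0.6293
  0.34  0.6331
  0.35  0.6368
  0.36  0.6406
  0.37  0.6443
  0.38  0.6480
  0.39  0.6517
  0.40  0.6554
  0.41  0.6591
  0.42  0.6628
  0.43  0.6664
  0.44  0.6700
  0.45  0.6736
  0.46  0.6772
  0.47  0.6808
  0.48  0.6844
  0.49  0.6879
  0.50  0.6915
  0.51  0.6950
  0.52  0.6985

σ√T = 0.52 × 0.5000 = 0.2600
ln(S/K) + (r + σ²/2)T = ln(400/370) + (0.044 + 0.52²/2)·0.25 = 0.0780 + 0.0448 = 0.1228
d₁ = 0.1228 / 0.2600 = 0.4722 ⇒ 0.47
d₂ = d₁ − σ√T = 0.4722 − 0.2600 = 0.2122 ⇒ 0.21
exp(−rT) = exp(−0.044·0.25) = 0.9891
N(d₁) = N(0.47) = 0.6808;  N(d₂) = N(0.21) = 0.5832
C = 400·0.6808 − 370·0.9891·0.5832 = 272.3200 − 213.4320 = 58.8880

€58.89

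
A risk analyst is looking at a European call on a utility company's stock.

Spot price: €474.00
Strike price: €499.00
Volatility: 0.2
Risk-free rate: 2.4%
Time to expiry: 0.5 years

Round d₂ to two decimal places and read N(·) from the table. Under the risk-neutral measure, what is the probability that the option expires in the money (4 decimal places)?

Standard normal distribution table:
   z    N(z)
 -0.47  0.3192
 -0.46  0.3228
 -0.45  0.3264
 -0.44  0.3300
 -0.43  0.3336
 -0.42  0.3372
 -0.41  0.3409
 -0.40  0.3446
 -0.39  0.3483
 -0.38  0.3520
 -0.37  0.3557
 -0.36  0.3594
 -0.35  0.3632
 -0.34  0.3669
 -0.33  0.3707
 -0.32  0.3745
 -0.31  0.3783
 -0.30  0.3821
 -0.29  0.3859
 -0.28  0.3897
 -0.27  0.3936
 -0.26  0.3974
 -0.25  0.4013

0.3632

σ√T = 0.2 × 0.7071 = 0.1414
d₁ = [ln(474/499) + (0.024 + 0.2²/2)·0.5] / 0.1414 = [-0.0514 + 0.0220] / 0.1414 = -0.2079 → -0.21
d₂ = d₁ − σ√T = -0.2079 − 0.1414 = -0.3493 → -0.35
Pr(exercise) under Q = N(d₂) = 0.3632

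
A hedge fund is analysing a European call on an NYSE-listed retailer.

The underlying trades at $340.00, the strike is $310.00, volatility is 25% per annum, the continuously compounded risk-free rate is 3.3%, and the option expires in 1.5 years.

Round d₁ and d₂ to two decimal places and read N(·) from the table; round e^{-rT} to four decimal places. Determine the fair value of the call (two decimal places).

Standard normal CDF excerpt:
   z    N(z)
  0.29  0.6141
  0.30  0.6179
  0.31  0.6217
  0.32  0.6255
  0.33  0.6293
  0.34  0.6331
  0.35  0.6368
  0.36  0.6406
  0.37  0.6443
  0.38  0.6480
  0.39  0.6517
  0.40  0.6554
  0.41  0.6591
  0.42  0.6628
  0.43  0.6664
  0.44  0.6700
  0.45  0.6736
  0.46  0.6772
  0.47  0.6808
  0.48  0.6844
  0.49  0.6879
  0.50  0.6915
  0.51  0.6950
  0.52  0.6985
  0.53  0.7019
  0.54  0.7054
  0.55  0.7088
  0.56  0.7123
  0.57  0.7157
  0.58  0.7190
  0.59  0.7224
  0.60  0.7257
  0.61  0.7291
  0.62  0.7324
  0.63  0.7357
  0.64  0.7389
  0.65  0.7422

$65.60

σ√T = 0.25 × 1.2247 = 0.3062
d₁ = [ln(340/310) + (0.033 + 0.25²/2)·1.5] / 0.3062 = [0.0924 + 0.0964] / 0.3062 = 0.6164 which rounds to 0.62
d₂ = d₁ − σ√T = 0.6164 − 0.3062 = 0.3103 which rounds to 0.31
exp(−rT) = exp(−0.033·1.5) = 0.9517
N(d₁) = N(0.62) = 0.7324;  N(d₂) = N(0.31) = 0.6217
C = 340·0.7324 − 310·0.9517·0.6217 = 249.0160 − 183.4183 = 65.5977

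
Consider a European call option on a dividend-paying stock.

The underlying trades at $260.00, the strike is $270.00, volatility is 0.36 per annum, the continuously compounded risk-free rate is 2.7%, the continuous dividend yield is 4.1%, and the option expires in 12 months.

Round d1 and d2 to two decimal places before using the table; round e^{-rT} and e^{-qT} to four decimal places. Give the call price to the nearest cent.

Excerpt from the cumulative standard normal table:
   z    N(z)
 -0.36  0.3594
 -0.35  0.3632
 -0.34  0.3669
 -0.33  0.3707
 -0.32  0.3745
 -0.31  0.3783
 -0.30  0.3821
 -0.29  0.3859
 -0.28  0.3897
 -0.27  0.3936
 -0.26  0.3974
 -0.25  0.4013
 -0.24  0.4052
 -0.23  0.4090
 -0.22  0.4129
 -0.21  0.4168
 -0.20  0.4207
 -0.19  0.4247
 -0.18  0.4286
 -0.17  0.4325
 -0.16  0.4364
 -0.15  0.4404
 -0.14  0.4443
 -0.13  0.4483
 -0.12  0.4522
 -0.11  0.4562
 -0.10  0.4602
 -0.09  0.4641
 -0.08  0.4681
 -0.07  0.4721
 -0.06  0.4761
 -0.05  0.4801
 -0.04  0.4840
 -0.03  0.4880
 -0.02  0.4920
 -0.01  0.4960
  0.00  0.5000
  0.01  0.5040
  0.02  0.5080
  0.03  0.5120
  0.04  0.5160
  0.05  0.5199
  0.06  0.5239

$30.34

σ√T = 0.36·√1 = 0.3600
ln(S/K) + (r − q + σ²/2)T = ln(260/270) + (0.027 − 0.041 + 0.36²/2)·1 = -0.0377 + 0.0508 = 0.0131
d₁ = 0.0131 / 0.3600 = 0.0363 ⇒ 0.04
d₂ = d₁ − σ√T = 0.0363 − 0.3600 = -0.3237 ⇒ -0.32
exp(−qT) = exp(−0.041·1) = 0.9598;  exp(−rT) = exp(−0.027·1) = 0.9734
N(d₁) = N(0.04) = 0.5160;  N(d₂) = N(-0.32) = 0.3745
C = 260·0.9598·0.5160 − 270·0.9734·0.3745 = 128.7668 − 98.4253 = 30.3414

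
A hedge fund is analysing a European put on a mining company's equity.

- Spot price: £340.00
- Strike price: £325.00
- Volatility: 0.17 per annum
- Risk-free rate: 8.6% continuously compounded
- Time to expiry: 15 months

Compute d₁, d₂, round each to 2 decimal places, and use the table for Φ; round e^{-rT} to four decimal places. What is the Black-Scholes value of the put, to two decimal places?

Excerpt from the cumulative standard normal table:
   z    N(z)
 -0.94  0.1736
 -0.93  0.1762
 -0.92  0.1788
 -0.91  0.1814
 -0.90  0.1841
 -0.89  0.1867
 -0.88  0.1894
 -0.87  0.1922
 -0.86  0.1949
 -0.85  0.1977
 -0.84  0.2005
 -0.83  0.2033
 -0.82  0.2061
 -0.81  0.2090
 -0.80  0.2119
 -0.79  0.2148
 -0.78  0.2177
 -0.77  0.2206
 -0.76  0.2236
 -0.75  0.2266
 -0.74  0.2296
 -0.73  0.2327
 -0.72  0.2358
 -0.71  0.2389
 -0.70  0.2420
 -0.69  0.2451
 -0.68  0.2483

σ√T = 0.17 × 1.1180 = 0.1901
d₁ = [ln(340/325) + (0.086 + ½·0.17²)·1.25] / (σ√T) = (0.0451 + 0.1256) / 0.1901 = 0.8980 ≈ 0.90
d₂ = 0.8980 − 0.1901 = 0.7080 ≈ 0.71
exp(−rT) = exp(−0.086·1.25) = 0.8981
N(−d₂) = N(-0.71) = 0.2389;  N(−d₁) = N(-0.90) = 0.1841
P = 325·0.8981·0.2389 − 340·0.1841 = 69.7307 − 62.5940 = 7.1367

£7.14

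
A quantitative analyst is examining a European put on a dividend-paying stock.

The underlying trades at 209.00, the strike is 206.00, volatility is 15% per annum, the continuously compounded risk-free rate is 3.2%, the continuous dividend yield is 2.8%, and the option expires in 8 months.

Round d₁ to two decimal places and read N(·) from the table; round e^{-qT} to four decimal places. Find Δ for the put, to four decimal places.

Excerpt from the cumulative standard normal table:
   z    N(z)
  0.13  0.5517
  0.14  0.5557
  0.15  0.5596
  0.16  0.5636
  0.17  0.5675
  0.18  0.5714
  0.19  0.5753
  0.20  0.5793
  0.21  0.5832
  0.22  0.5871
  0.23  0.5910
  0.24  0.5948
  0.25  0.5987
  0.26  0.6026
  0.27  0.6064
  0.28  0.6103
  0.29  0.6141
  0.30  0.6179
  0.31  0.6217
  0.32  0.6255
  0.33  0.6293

σ√T = 0.15·√0.6667 = 0.1225
d₁ = [ln(209/206) + (0.032 − 0.028 + ½·0.15²)·0.6667] / (σ√T) = (0.0145 + 0.0102) / 0.1225 = 0.2011 which rounds to 0.20
N(d₁) = N(0.20) = 0.5793
Δ_put = e^(−qT)·(N(d₁) − 1) = 0.9815·(0.5793 − 1) = -0.4129

-0.4129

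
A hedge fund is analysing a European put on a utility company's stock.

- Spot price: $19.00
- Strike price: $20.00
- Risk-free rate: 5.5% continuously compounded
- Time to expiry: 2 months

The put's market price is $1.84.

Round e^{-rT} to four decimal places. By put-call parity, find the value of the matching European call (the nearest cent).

$1.02

exp(−rT) = exp(−0.055·0.1667) = 0.9909
Put-call parity: C − P = S − K·e^(−rT) = 19 − 20·0.9909 = 19 − 19.8180 = -0.8180
C = P + (C − P) = 1.84 + (-0.8180) = 1.0220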